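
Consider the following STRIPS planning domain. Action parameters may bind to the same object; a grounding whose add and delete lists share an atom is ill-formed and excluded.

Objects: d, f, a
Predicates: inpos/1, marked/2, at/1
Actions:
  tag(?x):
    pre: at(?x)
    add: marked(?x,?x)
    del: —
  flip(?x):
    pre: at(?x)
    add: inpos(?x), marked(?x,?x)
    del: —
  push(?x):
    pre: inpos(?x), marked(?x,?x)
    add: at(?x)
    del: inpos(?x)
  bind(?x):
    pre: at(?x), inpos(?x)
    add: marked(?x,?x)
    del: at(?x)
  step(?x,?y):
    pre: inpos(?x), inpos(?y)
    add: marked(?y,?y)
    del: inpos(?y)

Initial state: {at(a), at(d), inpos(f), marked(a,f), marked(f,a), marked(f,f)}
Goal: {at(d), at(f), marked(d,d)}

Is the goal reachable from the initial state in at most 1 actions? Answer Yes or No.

1. tag(d)  →  {at(a), at(d), inpos(f), marked(a,f), marked(d,d), marked(f,a), marked(f,f)}
2. push(f)  →  {at(a), at(d), at(f), marked(a,f), marked(d,d), marked(f,a), marked(f,f)}
optimal plan length = 2; 2 > 1

No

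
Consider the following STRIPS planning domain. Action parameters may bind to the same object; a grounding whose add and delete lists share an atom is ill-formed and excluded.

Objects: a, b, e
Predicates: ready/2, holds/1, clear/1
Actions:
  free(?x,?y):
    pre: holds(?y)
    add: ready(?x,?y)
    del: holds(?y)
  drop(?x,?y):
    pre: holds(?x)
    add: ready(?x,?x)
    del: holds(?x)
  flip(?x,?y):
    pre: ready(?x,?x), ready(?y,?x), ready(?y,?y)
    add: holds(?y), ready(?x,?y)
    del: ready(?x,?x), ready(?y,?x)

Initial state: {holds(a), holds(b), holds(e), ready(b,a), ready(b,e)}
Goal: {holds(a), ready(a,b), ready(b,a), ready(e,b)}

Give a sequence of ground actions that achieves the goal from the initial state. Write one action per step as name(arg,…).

1. free(b,b)  →  {holds(a), holds(e), ready(b,a), ready(b,b), ready(b,e)}
2. free(e,e)  →  {holds(a), ready(b,a), ready(b,b), ready(b,e), ready(e,e)}
3. flip(e,b)  →  {holds(a), holds(b), ready(b,a), ready(b,b), ready(e,b)}
4. free(a,b)  →  {holds(a), ready(a,b), ready(b,a), ready(b,b), ready(e,b)}

free(b,b); free(e,e); flip(e,b); free(a,b)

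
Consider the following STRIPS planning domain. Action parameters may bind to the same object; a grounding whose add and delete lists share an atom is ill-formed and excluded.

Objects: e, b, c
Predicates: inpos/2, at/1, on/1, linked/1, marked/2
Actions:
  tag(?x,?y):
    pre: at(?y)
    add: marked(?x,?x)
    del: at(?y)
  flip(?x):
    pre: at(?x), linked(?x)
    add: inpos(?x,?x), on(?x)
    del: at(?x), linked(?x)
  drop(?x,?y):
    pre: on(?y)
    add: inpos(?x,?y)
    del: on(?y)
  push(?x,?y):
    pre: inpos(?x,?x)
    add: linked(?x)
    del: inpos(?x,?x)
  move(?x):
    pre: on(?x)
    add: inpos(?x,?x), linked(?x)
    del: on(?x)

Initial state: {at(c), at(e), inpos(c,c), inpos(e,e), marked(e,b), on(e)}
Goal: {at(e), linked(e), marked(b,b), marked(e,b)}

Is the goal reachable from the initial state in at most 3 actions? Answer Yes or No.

1. tag(b,c)  →  {at(e), inpos(c,c), inpos(e,e), marked(b,b), marked(e,b), on(e)}
2. push(e,e)  →  {at(e), inpos(c,c), linked(e), marked(b,b), marked(e,b), on(e)}
optimal plan length = 2; 2 ≤ 3

Yes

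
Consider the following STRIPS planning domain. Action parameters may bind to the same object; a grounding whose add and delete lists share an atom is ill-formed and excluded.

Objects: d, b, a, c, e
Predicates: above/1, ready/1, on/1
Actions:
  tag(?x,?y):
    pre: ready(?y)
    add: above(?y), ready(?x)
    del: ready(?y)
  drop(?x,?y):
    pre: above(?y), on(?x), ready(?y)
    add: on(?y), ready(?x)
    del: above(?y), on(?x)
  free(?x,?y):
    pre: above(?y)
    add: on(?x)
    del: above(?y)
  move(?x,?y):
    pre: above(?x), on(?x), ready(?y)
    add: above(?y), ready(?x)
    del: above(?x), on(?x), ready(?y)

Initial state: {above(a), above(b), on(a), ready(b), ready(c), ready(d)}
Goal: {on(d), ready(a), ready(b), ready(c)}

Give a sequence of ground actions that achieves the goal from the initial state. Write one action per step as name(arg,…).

1. tag(a,d)  →  {above(a), above(b), above(d), on(a), ready(a), ready(b), ready(c)}
2. free(d,d)  →  {above(a), above(b), on(a), on(d), ready(a), ready(b), ready(c)}

tag(a,d); free(d,d)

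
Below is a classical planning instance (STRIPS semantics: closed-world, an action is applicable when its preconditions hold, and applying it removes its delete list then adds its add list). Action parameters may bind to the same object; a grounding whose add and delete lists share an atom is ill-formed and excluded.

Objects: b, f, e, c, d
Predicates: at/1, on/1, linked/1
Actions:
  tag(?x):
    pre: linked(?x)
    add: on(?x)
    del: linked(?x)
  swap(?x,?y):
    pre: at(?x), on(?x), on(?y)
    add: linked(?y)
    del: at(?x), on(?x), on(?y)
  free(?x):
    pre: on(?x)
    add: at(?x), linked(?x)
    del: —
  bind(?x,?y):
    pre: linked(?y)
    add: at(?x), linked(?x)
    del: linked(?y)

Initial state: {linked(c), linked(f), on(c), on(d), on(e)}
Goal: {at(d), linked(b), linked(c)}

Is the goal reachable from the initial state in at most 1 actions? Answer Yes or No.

No

1. free(d)  →  {at(d), linked(c), linked(d), linked(f), on(c), on(d), on(e)}
2. bind(b,f)  →  {at(b), at(d), linked(b), linked(c), linked(d), on(c), on(d), on(e)}
optimal plan length = 2; 2 > 1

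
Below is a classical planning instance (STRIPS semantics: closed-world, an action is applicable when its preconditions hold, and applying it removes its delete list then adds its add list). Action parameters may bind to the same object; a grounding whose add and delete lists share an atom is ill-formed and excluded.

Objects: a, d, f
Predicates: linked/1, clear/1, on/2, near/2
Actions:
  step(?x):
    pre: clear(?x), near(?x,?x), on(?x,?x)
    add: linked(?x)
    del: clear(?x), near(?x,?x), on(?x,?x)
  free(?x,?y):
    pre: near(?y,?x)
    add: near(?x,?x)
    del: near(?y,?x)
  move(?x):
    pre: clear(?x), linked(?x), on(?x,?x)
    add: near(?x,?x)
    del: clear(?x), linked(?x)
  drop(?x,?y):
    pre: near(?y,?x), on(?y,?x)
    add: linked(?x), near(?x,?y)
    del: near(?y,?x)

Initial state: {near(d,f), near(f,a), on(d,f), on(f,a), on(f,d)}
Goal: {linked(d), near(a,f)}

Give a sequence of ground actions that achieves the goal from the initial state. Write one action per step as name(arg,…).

drop(a,f); drop(f,d); drop(d,f)

1. drop(a,f)  →  {linked(a), near(a,f), near(d,f), on(d,f), on(f,a), on(f,d)}
2. drop(f,d)  →  {linked(a), linked(f), near(a,f), near(f,d), on(d,f), on(f,a), on(f,d)}
3. drop(d,f)  →  {linked(a), linked(d), linked(f), near(a,f), near(d,f), on(d,f), on(f,a), on(f,d)}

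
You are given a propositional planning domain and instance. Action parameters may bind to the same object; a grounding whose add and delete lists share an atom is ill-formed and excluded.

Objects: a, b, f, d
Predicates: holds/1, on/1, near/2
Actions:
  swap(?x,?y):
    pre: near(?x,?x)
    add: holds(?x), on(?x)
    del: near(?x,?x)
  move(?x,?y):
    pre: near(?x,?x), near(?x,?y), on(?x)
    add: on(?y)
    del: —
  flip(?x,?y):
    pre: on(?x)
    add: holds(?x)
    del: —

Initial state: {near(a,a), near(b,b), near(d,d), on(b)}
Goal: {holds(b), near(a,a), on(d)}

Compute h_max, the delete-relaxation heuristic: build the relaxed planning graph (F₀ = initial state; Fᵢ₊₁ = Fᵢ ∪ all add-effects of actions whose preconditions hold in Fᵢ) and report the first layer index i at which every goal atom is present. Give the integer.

F0 = init (4 atoms)
F1 = F0 ∪ {holds(a), holds(b), holds(d), on(a), on(d)}  (9 atoms)
goal ⊆ F1  ⇒  h_max = 1

1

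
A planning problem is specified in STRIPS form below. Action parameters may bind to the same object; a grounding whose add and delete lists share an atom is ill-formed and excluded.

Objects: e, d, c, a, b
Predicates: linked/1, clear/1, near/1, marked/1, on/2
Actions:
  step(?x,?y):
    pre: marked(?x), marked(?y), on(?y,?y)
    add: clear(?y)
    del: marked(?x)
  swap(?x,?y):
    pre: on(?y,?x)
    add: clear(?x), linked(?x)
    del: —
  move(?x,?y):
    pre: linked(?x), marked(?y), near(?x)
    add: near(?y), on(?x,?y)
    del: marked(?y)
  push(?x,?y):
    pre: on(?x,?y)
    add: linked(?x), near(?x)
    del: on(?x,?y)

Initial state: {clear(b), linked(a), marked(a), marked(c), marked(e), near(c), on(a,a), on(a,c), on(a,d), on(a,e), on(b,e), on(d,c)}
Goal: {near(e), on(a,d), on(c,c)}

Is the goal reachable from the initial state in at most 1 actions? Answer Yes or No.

1. swap(c,d)  →  {clear(b), clear(c), linked(a), linked(c), marked(a), marked(c), marked(e), near(c), on(a,a), on(a,c), on(a,d), on(a,e), on(b,e), on(d,c)}
2. move(c,e)  →  {clear(b), clear(c), linked(a), linked(c), marked(a), marked(c), near(c), near(e), on(a,a), on(a,c), on(a,d), on(a,e), on(b,e), on(c,e), on(d,c)}
3. move(c,c)  →  {clear(b), clear(c), linked(a), linked(c), marked(a), near(c), near(e), on(a,a), on(a,c), on(a,d), on(a,e), on(b,e), on(c,c), on(c,e), on(d,c)}
optimal plan length = 3; 3 > 1

No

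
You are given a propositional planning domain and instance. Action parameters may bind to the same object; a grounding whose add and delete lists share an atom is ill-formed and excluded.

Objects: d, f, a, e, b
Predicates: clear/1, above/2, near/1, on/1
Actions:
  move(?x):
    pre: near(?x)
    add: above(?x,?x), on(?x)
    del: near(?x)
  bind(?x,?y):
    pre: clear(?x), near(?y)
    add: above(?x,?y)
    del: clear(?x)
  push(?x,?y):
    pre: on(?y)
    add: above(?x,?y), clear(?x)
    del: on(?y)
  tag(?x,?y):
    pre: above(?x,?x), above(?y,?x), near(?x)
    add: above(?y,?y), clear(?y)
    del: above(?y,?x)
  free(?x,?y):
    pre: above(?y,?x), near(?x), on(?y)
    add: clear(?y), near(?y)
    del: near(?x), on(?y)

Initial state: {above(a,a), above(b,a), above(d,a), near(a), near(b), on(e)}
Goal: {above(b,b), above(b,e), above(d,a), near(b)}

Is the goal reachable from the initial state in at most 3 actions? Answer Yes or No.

Yes

1. push(b,e)  →  {above(a,a), above(b,a), above(b,e), above(d,a), clear(b), near(a), near(b)}
2. bind(b,b)  →  {above(a,a), above(b,a), above(b,b), above(b,e), above(d,a), near(a), near(b)}
optimal plan length = 2; 2 ≤ 3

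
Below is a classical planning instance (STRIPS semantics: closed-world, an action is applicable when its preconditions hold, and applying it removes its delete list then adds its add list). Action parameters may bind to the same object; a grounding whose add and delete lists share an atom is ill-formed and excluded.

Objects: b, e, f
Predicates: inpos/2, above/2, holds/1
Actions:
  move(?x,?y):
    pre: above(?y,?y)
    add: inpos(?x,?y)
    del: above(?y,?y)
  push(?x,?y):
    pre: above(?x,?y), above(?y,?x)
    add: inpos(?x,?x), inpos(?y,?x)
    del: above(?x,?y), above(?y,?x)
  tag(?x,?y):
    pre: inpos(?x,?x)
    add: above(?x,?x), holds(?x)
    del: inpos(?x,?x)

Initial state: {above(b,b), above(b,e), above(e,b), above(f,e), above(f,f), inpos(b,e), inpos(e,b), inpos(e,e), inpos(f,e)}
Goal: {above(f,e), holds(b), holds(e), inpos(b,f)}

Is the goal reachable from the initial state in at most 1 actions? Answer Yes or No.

1. move(b,b)  →  {above(b,e), above(e,b), above(f,e), above(f,f), inpos(b,b), inpos(b,e), inpos(e,b), inpos(e,e), inpos(f,e)}
2. move(b,f)  →  {above(b,e), above(e,b), above(f,e), inpos(b,b), inpos(b,e), inpos(b,f), inpos(e,b), inpos(e,e), inpos(f,e)}
3. tag(b,b)  →  {above(b,b), above(b,e), above(e,b), above(f,e), holds(b), inpos(b,e), inpos(b,f), inpos(e,b), inpos(e,e), inpos(f,e)}
4. tag(e,b)  →  {above(b,b), above(b,e), above(e,b), above(e,e), above(f,e), holds(b), holds(e), inpos(b,e), inpos(b,f), inpos(e,b), inpos(f,e)}
optimal plan length = 4; 4 > 1

No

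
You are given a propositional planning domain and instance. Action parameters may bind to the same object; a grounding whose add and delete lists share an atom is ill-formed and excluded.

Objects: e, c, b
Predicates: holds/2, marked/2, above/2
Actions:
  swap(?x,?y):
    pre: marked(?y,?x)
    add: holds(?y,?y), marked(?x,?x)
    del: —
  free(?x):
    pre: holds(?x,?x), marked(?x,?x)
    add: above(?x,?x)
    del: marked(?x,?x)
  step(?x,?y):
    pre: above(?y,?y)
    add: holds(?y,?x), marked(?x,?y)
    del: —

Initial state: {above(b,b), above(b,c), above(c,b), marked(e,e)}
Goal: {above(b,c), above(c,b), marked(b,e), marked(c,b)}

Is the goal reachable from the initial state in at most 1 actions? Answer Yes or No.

No

1. swap(e,e)  →  {above(b,b), above(b,c), above(c,b), holds(e,e), marked(e,e)}
2. free(e)  →  {above(b,b), above(b,c), above(c,b), above(e,e), holds(e,e)}
3. step(c,b)  →  {above(b,b), above(b,c), above(c,b), above(e,e), holds(b,c), holds(e,e), marked(c,b)}
4. step(b,e)  →  {above(b,b), above(b,c), above(c,b), above(e,e), holds(b,c), holds(e,b), holds(e,e), marked(b,e), marked(c,b)}
optimal plan length = 4; 4 > 1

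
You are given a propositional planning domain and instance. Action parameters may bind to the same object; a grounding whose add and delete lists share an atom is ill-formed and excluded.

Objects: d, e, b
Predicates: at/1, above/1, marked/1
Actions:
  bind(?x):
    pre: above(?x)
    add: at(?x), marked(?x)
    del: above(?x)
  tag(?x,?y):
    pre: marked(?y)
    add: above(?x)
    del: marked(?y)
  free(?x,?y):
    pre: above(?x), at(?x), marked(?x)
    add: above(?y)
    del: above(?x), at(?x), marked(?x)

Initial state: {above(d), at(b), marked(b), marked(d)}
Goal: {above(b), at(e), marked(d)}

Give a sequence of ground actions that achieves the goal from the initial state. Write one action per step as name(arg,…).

tag(e,b); bind(e); tag(b,e)

1. tag(e,b)  →  {above(d), above(e), at(b), marked(d)}
2. bind(e)  →  {above(d), at(b), at(e), marked(d), marked(e)}
3. tag(b,e)  →  {above(b), above(d), at(b), at(e), marked(d)}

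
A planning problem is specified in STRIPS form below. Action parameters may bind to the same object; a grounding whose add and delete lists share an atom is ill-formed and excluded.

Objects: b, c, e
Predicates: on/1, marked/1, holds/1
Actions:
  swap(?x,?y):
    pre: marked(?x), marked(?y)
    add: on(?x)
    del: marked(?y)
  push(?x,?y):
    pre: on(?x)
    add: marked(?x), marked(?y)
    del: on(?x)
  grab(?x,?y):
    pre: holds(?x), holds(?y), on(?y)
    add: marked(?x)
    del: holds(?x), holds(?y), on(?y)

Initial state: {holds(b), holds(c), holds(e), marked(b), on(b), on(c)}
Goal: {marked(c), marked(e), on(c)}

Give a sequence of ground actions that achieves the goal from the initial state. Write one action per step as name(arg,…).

push(c,e); swap(c,b)

1. push(c,e)  →  {holds(b), holds(c), holds(e), marked(b), marked(c), marked(e), on(b)}
2. swap(c,b)  →  {holds(b), holds(c), holds(e), marked(c), marked(e), on(b), on(c)}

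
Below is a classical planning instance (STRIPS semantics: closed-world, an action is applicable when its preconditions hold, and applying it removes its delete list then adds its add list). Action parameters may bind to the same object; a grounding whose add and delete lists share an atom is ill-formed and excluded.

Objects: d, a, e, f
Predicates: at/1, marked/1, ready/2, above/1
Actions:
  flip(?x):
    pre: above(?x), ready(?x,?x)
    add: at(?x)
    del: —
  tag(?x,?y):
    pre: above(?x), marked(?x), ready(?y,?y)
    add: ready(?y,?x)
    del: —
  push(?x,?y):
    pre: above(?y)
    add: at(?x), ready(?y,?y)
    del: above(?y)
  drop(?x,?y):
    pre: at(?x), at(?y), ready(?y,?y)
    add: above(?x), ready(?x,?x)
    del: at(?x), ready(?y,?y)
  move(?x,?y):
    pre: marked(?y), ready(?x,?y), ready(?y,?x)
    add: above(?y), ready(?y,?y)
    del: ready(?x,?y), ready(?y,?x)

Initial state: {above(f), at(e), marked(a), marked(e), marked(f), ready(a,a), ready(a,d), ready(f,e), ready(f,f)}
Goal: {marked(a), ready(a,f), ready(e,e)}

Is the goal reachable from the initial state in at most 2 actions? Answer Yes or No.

No

1. flip(f)  →  {above(f), at(e), at(f), marked(a), marked(e), marked(f), ready(a,a), ready(a,d), ready(f,e), ready(f,f)}
2. tag(f,a)  →  {above(f), at(e), at(f), marked(a), marked(e), marked(f), ready(a,a), ready(a,d), ready(a,f), ready(f,e), ready(f,f)}
3. drop(e,f)  →  {above(e), above(f), at(f), marked(a), marked(e), marked(f), ready(a,a), ready(a,d), ready(a,f), ready(e,e), ready(f,e)}
optimal plan length = 3; 3 > 2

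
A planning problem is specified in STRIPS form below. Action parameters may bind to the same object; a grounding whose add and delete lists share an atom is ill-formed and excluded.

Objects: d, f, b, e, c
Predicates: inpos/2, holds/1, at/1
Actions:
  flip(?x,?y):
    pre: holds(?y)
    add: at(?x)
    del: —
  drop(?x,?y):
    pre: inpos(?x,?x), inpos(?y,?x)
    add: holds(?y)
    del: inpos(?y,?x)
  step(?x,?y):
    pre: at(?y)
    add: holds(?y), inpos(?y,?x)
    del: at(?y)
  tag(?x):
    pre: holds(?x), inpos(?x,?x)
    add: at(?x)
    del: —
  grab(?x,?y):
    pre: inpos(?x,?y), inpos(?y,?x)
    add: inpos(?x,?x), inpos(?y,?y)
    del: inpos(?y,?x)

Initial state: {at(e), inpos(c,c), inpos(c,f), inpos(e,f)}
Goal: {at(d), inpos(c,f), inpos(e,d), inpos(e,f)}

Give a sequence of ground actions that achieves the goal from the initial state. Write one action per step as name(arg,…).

1. step(d,e)  →  {holds(e), inpos(c,c), inpos(c,f), inpos(e,d), inpos(e,f)}
2. flip(d,e)  →  {at(d), holds(e), inpos(c,c), inpos(c,f), inpos(e,d), inpos(e,f)}

step(d,e); flip(d,e)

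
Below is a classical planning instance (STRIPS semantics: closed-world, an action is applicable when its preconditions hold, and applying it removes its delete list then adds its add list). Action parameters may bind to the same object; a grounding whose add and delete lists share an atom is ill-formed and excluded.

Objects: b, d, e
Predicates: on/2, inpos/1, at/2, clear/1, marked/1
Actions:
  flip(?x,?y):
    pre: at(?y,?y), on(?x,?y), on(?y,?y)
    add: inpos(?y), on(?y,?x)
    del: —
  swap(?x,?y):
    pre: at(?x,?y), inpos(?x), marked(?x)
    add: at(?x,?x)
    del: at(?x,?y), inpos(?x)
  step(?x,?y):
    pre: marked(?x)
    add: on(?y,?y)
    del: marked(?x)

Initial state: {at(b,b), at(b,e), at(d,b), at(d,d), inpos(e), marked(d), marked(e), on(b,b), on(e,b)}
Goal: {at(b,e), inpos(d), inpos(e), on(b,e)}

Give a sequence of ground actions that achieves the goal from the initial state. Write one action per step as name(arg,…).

1. flip(e,b)  →  {at(b,b), at(b,e), at(d,b), at(d,d), inpos(b), inpos(e), marked(d), marked(e), on(b,b), on(b,e), on(e,b)}
2. step(d,d)  →  {at(b,b), at(b,e), at(d,b), at(d,d), inpos(b), inpos(e), marked(e), on(b,b), on(b,e), on(d,d), on(e,b)}
3. flip(d,d)  →  {at(b,b), at(b,e), at(d,b), at(d,d), inpos(b), inpos(d), inpos(e), marked(e), on(b,b), on(b,e), on(d,d), on(e,b)}

flip(e,b); step(d,d); flip(d,d)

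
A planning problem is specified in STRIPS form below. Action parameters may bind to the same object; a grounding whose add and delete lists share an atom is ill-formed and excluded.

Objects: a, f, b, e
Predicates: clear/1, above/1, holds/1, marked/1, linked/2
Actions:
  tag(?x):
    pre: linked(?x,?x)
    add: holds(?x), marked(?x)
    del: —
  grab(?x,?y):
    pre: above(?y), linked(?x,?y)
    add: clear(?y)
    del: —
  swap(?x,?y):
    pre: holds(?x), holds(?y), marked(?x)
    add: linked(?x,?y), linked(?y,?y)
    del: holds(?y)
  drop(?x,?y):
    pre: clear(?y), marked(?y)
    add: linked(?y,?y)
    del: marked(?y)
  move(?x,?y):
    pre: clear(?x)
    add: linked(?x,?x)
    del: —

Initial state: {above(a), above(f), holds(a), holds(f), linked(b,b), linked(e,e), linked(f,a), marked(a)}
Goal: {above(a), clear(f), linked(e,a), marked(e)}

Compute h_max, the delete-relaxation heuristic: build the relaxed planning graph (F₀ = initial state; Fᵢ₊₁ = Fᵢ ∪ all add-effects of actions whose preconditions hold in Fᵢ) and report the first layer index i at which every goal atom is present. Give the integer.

2

F0 = init (8 atoms)
F1 = F0 ∪ {clear(a), holds(b), holds(e), linked(a,a), linked(a,f), linked(f,f), marked(b), marked(e)}  (16 atoms)
F2 = F1 ∪ {clear(f), linked(a,b), linked(a,e), linked(b,a), linked(b,e), linked(b,f), linked(e,a), linked(e,b), linked(e,f), marked(f)}  (26 atoms)
goal ⊆ F2  ⇒  h_max = 2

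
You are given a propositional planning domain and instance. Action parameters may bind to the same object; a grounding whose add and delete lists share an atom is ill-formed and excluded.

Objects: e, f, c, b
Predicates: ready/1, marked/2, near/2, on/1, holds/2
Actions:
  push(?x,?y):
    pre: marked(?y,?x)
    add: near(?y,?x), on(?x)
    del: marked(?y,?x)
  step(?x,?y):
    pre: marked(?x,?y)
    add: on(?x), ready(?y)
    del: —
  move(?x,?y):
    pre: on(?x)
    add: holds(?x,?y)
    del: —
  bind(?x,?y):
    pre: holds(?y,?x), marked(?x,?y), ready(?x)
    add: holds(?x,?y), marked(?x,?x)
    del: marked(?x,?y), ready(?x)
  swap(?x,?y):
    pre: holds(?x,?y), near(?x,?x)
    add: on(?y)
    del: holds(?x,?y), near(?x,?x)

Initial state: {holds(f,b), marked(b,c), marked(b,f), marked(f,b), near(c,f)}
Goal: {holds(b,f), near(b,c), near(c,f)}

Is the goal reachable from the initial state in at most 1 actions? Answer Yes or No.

No

1. push(c,b)  →  {holds(f,b), marked(b,f), marked(f,b), near(b,c), near(c,f), on(c)}
2. push(b,f)  →  {holds(f,b), marked(b,f), near(b,c), near(c,f), near(f,b), on(b), on(c)}
3. move(b,f)  →  {holds(b,f), holds(f,b), marked(b,f), near(b,c), near(c,f), near(f,b), on(b), on(c)}
optimal plan length = 3; 3 > 1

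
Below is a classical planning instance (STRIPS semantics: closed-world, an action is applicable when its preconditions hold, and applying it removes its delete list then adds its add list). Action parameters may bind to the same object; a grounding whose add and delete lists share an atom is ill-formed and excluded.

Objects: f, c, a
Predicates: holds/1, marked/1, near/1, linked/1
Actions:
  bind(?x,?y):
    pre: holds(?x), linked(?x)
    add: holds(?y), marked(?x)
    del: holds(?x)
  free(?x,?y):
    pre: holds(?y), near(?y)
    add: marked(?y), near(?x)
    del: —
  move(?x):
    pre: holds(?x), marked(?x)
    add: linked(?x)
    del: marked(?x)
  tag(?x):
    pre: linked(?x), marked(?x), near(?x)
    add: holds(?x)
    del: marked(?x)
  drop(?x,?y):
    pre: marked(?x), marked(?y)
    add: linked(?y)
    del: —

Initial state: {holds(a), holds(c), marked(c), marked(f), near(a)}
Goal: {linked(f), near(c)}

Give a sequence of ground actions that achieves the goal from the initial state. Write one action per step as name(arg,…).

free(c,a); drop(f,f)

1. free(c,a)  →  {holds(a), holds(c), marked(a), marked(c), marked(f), near(a), near(c)}
2. drop(f,f)  →  {holds(a), holds(c), linked(f), marked(a), marked(c), marked(f), near(a), near(c)}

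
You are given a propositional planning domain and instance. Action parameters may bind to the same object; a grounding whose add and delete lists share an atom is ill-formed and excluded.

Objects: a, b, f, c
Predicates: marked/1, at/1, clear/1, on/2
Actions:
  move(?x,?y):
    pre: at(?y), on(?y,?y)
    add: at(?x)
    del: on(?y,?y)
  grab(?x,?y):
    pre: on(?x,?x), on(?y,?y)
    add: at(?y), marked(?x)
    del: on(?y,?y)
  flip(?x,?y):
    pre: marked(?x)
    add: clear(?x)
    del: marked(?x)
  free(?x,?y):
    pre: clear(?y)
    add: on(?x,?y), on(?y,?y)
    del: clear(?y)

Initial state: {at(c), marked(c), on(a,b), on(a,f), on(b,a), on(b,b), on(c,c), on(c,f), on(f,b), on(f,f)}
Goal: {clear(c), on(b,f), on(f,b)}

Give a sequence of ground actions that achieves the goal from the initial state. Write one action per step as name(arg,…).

1. grab(f,b)  →  {at(b), at(c), marked(c), marked(f), on(a,b), on(a,f), on(b,a), on(c,c), on(c,f), on(f,b), on(f,f)}
2. flip(f,a)  →  {at(b), at(c), clear(f), marked(c), on(a,b), on(a,f), on(b,a), on(c,c), on(c,f), on(f,b), on(f,f)}
3. flip(c,a)  →  {at(b), at(c), clear(c), clear(f), on(a,b), on(a,f), on(b,a), on(c,c), on(c,f), on(f,b), on(f,f)}
4. free(b,f)  →  {at(b), at(c), clear(c), on(a,b), on(a,f), on(b,a), on(b,f), on(c,c), on(c,f), on(f,b), on(f,f)}

grab(f,b); flip(f,a); flip(c,a); free(b,f)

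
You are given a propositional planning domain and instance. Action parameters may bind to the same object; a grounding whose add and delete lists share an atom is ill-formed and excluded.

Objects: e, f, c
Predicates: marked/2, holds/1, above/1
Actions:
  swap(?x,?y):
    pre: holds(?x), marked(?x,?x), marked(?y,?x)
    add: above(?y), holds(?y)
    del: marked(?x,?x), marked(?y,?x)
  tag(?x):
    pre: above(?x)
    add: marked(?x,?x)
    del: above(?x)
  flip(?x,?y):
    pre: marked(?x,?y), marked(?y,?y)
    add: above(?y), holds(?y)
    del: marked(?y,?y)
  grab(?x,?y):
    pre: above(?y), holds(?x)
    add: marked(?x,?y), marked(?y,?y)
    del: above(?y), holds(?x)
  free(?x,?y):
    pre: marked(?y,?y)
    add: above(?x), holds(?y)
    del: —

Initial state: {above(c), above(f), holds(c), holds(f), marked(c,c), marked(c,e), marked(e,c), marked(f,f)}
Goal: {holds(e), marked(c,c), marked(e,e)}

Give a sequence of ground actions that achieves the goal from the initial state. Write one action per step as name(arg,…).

1. swap(c,e)  →  {above(c), above(e), above(f), holds(c), holds(e), holds(f), marked(c,e), marked(f,f)}
2. tag(e)  →  {above(c), above(f), holds(c), holds(e), holds(f), marked(c,e), marked(e,e), marked(f,f)}
3. tag(c)  →  {above(f), holds(c), holds(e), holds(f), marked(c,c), marked(c,e), marked(e,e), marked(f,f)}

swap(c,e); tag(e); tag(c)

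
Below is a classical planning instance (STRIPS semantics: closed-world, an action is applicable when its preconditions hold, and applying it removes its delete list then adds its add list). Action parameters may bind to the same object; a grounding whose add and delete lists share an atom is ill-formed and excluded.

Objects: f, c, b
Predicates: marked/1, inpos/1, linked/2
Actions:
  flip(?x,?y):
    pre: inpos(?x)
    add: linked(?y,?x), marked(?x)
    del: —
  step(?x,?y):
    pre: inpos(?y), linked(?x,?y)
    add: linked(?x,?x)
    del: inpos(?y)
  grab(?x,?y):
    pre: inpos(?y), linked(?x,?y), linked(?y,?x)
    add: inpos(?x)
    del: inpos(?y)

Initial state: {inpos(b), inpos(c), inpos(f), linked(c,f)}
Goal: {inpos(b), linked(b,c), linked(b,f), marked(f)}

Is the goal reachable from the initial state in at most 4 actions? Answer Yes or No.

Yes

1. flip(f,b)  →  {inpos(b), inpos(c), inpos(f), linked(b,f), linked(c,f), marked(f)}
2. flip(c,b)  →  {inpos(b), inpos(c), inpos(f), linked(b,c), linked(b,f), linked(c,f), marked(c), marked(f)}
optimal plan length = 2; 2 ≤ 4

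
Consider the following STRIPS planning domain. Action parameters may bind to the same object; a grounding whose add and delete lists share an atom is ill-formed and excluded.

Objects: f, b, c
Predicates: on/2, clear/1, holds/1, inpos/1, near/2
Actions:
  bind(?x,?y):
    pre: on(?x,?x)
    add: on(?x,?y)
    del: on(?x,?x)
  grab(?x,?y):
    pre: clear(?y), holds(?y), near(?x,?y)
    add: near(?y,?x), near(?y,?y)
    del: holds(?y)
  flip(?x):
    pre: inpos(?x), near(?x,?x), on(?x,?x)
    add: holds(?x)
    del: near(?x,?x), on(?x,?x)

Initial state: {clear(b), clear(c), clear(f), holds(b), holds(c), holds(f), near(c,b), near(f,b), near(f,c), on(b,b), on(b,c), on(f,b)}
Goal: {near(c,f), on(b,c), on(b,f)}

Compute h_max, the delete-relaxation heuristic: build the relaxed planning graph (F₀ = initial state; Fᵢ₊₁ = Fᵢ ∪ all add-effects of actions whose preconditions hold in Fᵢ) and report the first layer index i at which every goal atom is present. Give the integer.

F0 = init (12 atoms)
F1 = F0 ∪ {near(b,b), near(b,c), near(b,f), near(c,c), near(c,f), on(b,f)}  (18 atoms)
goal ⊆ F1  ⇒  h_max = 1

1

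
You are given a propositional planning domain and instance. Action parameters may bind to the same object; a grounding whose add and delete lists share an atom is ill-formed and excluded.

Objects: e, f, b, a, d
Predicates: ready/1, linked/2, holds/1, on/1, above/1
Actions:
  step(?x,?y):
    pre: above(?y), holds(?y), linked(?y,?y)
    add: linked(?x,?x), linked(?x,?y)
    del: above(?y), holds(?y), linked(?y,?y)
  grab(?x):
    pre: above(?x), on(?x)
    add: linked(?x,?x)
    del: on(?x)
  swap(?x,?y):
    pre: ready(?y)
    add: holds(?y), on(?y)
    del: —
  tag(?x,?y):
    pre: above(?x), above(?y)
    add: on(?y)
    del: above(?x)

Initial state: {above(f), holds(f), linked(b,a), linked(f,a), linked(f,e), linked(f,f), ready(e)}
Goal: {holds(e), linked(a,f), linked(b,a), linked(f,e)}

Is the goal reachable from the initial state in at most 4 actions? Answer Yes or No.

1. step(a,f)  →  {linked(a,a), linked(a,f), linked(b,a), linked(f,a), linked(f,e), ready(e)}
2. swap(e,e)  →  {holds(e), linked(a,a), linked(a,f), linked(b,a), linked(f,a), linked(f,e), on(e), ready(e)}
optimal plan length = 2; 2 ≤ 4

Yes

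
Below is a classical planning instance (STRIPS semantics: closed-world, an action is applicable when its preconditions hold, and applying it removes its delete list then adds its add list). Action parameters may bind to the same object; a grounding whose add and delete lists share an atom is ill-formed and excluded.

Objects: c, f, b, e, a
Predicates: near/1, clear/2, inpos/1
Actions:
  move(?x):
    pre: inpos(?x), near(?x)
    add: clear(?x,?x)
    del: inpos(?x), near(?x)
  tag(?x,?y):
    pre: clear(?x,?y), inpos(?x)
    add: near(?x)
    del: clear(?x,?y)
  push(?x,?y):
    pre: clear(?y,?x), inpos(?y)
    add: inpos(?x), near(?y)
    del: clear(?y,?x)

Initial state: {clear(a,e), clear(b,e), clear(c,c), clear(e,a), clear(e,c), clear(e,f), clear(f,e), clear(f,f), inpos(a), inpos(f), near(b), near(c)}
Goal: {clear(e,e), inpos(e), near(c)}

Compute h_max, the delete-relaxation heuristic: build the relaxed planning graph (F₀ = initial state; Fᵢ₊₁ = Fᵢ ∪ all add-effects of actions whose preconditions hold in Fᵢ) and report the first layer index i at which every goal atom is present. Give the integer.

3

F0 = init (12 atoms)
F1 = F0 ∪ {inpos(e), near(a), near(f)}  (15 atoms)
F2 = F1 ∪ {clear(a,a), inpos(c), near(e)}  (18 atoms)
F3 = F2 ∪ {clear(e,e)}  (19 atoms)
goal ⊆ F3  ⇒  h_max = 3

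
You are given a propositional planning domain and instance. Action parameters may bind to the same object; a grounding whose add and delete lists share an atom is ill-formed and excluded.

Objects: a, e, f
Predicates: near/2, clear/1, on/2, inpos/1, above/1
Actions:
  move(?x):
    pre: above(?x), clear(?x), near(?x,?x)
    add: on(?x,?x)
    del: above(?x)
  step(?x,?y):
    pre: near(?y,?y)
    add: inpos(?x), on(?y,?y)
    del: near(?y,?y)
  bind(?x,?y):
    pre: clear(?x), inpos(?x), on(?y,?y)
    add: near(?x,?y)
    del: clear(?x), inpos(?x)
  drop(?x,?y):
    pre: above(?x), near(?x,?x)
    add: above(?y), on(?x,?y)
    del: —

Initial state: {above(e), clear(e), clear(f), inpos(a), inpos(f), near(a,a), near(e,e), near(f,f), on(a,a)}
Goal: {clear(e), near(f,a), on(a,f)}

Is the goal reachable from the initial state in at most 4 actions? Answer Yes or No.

1. bind(f,a)  →  {above(e), clear(e), inpos(a), near(a,a), near(e,e), near(f,a), near(f,f), on(a,a)}
2. drop(e,a)  →  {above(a), above(e), clear(e), inpos(a), near(a,a), near(e,e), near(f,a), near(f,f), on(a,a), on(e,a)}
3. drop(a,f)  →  {above(a), above(e), above(f), clear(e), inpos(a), near(a,a), near(e,e), near(f,a), near(f,f), on(a,a), on(a,f), on(e,a)}
optimal plan length = 3; 3 ≤ 4

Yes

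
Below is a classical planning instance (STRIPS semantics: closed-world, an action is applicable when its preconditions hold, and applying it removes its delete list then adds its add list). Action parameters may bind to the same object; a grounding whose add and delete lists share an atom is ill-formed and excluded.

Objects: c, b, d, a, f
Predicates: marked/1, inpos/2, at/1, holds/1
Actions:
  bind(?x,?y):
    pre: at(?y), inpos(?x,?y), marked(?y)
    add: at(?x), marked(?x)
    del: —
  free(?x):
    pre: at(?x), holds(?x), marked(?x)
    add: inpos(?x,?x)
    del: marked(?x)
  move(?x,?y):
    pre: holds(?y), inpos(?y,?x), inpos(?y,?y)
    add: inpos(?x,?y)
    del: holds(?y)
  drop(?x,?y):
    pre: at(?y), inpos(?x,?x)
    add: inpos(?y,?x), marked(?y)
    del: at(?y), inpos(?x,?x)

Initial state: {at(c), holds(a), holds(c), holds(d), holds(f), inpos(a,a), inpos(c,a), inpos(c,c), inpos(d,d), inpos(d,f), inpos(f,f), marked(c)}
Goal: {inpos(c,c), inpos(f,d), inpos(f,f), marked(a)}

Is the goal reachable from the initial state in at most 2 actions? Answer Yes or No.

No

1. move(a,c)  →  {at(c), holds(a), holds(d), holds(f), inpos(a,a), inpos(a,c), inpos(c,a), inpos(c,c), inpos(d,d), inpos(d,f), inpos(f,f), marked(c)}
2. bind(a,c)  →  {at(a), at(c), holds(a), holds(d), holds(f), inpos(a,a), inpos(a,c), inpos(c,a), inpos(c,c), inpos(d,d), inpos(d,f), inpos(f,f), marked(a), marked(c)}
3. move(f,d)  →  {at(a), at(c), holds(a), holds(f), inpos(a,a), inpos(a,c), inpos(c,a), inpos(c,c), inpos(d,d), inpos(d,f), inpos(f,d), inpos(f,f), marked(a), marked(c)}
optimal plan length = 3; 3 > 2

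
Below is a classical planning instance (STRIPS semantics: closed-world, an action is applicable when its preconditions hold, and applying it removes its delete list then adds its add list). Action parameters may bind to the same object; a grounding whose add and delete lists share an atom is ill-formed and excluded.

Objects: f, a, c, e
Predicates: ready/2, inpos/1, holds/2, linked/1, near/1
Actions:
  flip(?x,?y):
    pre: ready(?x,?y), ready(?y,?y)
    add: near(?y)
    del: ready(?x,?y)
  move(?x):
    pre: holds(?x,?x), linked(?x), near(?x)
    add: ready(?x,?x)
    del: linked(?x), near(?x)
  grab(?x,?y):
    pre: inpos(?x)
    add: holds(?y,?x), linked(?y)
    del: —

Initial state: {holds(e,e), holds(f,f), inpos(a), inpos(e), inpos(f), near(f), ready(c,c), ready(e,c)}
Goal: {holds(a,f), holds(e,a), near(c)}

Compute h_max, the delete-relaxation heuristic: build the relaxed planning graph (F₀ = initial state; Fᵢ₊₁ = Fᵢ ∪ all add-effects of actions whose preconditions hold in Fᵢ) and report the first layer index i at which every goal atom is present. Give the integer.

F0 = init (8 atoms)
F1 = F0 ∪ {holds(a,a), holds(a,e), holds(a,f), holds(c,a), holds(c,e), holds(c,f), holds(e,a), holds(e,f), holds(f,a), holds(f,e), linked(a), linked(c), linked(e), linked(f), near(c)}  (23 atoms)
goal ⊆ F1  ⇒  h_max = 1

1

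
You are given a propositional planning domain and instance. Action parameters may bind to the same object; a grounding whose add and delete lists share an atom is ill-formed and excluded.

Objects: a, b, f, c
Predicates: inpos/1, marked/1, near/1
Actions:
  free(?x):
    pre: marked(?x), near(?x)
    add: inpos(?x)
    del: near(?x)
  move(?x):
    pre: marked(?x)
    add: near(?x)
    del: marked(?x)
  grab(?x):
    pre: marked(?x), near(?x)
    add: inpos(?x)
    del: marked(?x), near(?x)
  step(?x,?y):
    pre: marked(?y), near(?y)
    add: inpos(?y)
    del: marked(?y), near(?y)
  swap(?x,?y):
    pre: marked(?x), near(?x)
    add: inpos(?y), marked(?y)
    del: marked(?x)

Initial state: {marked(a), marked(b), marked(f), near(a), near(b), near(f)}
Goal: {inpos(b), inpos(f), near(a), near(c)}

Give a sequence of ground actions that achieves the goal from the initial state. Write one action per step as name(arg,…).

1. free(b)  →  {inpos(b), marked(a), marked(b), marked(f), near(a), near(f)}
2. free(f)  →  {inpos(b), inpos(f), marked(a), marked(b), marked(f), near(a)}
3. swap(a,c)  →  {inpos(b), inpos(c), inpos(f), marked(b), marked(c), marked(f), near(a)}
4. move(c)  →  {inpos(b), inpos(c), inpos(f), marked(b), marked(f), near(a), near(c)}

free(b); free(f); swap(a,c); move(c)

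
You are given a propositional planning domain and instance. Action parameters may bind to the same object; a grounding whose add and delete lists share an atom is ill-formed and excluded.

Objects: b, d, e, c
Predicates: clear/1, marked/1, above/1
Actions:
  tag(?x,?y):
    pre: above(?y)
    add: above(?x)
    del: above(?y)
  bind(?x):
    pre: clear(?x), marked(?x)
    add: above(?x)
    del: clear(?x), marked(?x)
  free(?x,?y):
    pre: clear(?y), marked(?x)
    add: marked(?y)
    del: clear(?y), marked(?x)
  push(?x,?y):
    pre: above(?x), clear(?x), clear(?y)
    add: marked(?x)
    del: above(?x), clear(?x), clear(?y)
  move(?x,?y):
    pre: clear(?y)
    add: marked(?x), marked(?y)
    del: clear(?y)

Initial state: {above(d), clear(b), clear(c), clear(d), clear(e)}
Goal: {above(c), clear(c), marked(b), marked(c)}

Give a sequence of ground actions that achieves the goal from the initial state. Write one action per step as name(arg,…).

1. tag(c,d)  →  {above(c), clear(b), clear(c), clear(d), clear(e)}
2. move(c,b)  →  {above(c), clear(c), clear(d), clear(e), marked(b), marked(c)}

tag(c,d); move(c,b)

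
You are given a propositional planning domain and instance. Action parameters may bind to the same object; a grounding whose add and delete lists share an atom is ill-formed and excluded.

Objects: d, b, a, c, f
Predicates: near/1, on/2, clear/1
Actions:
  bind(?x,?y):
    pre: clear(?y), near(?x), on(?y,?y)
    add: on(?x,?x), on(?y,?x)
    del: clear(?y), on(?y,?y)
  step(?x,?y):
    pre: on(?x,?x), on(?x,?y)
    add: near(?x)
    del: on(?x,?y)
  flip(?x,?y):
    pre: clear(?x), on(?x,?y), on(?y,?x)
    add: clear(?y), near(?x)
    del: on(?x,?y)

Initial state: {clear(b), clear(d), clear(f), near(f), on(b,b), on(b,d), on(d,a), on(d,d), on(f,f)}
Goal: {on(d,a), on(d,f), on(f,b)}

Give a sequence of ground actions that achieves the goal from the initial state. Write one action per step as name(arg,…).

1. bind(f,d)  →  {clear(b), clear(f), near(f), on(b,b), on(b,d), on(d,a), on(d,f), on(f,f)}
2. step(b,d)  →  {clear(b), clear(f), near(b), near(f), on(b,b), on(d,a), on(d,f), on(f,f)}
3. bind(b,f)  →  {clear(b), near(b), near(f), on(b,b), on(d,a), on(d,f), on(f,b)}

bind(f,d); step(b,d); bind(b,f)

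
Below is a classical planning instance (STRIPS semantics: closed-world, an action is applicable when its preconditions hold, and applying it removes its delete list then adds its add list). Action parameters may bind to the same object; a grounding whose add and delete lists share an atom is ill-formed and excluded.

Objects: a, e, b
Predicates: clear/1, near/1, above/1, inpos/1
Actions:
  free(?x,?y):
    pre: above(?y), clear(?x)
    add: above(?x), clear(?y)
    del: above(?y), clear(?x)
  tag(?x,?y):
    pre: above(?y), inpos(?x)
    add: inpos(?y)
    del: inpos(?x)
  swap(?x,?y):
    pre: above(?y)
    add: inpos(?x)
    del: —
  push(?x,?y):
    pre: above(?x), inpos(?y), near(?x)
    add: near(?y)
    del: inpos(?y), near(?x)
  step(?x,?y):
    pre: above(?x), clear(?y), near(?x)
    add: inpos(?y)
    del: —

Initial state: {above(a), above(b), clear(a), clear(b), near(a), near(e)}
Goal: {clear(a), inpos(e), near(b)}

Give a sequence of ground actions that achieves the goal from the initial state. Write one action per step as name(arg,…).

swap(e,a); swap(b,a); push(a,b)

1. swap(e,a)  →  {above(a), above(b), clear(a), clear(b), inpos(e), near(a), near(e)}
2. swap(b,a)  →  {above(a), above(b), clear(a), clear(b), inpos(b), inpos(e), near(a), near(e)}
3. push(a,b)  →  {above(a), above(b), clear(a), clear(b), inpos(e), near(b), near(e)}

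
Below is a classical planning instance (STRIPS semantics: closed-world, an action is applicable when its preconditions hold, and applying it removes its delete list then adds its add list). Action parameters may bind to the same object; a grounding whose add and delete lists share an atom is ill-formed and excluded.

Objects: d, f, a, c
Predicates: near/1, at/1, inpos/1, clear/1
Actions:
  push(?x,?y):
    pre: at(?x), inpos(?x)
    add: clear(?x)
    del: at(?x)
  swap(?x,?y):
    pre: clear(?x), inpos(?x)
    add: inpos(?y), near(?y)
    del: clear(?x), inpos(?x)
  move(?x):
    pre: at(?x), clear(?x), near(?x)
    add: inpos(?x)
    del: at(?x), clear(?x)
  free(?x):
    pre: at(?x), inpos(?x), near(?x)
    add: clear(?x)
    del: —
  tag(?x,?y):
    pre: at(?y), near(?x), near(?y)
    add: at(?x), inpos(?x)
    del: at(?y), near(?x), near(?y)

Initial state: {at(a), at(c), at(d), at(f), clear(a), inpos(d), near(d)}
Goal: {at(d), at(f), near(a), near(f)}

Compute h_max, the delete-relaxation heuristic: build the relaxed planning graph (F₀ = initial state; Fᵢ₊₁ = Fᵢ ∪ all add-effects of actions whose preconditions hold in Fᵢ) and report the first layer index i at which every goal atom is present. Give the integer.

F0 = init (7 atoms)
F1 = F0 ∪ {clear(d)}  (8 atoms)
F2 = F1 ∪ {inpos(a), inpos(c), inpos(f), near(a), near(c), near(f)}  (14 atoms)
goal ⊆ F2  ⇒  h_max = 2

2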